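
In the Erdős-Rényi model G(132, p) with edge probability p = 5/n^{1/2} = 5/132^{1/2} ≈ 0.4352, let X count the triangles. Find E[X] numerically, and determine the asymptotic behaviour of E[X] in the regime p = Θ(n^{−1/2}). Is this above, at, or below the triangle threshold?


Number of potential triangles: C(132, 3) = 374660.
Each occurs with probability p³ ≈ (0.4352)³ ≈ 8.242313e-02.
By linearity: E[X] = C(132, 3)·p³ ≈ 374660 · 8.242313e-02 ≈ 30880.6508.
Since α = 1/2 < 1, p = c/n^{1/2} ≫ 1/n is above the triangle threshold p ~ 1/n. Asymptotically E[X] ~ (c³/6)·n^{3(1−α)} = (5³/6)·n^{1.5} → ∞; triangles are abundant w.h.p.

E[X] ≈ 30880.6508; in regime p = Θ(1/n^{1/2}) E[X] diverges (above the triangle threshold p ~ 1/n).


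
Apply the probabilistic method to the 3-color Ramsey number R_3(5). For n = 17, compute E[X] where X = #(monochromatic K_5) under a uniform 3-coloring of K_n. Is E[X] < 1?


E[X] = C(17, 5) · 3^{1 − 10} = 6188 · 3^{−9} = 6188/19683.
As a reduced fraction: E[X] = 6188/19683 ≈ 0.31438.
Is E[X] < 1? YES.
Since E[X] < 1, there exists a 3-coloring of K_{17} with no monochromatic K_5; hence R_3(5) > 17.

E[X] = 6188/19683 ≈ 0.31438; E[X] < 1, so R_3(5) > 17.


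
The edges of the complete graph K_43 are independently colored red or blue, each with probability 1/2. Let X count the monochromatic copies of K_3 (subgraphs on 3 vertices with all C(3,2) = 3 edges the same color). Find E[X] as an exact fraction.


Let X = Σ_S X_S over the C(43, 3) = 12341 subsets S of size 3, where X_S = 1 if the K_3 on S is monochromatic.
For a fixed S, the K_3 on S has C(3, 2) = 3 edges. P[all 3 edges red] = (1/2)^3, and likewise for blue, so P[monochromatic] = 2·(1/2)^3 = 2^{1 − 3} = 1/4.
By linearity: E[X] = C(43, 3) · 2^{1 − 3} = 12341 · 1/4 = 12341/4.
Numerically: E[X] ≈ 3085.250000.

E[X] = C(43,3)·2^(1−C(3,2)) = 12341/4 ≈ 3085.250000.


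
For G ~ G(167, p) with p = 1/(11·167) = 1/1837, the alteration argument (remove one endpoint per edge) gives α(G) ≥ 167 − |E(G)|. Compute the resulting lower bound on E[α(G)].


E[|E(G)|] = C(167, 2)·p = 13861 · (1/1837) = 83/11.
E[α(G)] ≥ n − E[|E(G)|] = 167 − 83/11 = 1754/11.
Numerically: ≈ 159.455.
(This is only a lower bound; the true E[α(G)] may be larger.)

E[α(G)] ≥ 1754/11 ≈ 159.455.


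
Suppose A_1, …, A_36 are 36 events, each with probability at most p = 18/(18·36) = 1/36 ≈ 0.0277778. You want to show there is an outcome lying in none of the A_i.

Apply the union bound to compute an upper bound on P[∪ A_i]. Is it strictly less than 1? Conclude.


Union bound: P[∪_{i=1}^{36} A_i] ≤ Σ_i P[A_i] ≤ 36·p = 36·(1/36) = 1.
Numerically: 1 ≈ 1.0000000.
Is 1 < 1? NO.
Since the bound 1 is ≥ 1, the union bound is uninformative here; it does NOT by itself certify existence.

36·p = 1 ≈ 1.0000000; existence NOT certified by the union bound.


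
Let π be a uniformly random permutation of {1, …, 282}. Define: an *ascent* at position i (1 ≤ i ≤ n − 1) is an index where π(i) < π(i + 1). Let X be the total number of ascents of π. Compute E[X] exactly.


Write X = Σ X_I over i = 1, …, 281, with X_I the indicator of one ascent.
There are 281 indicators.
For each fixed i, the pair (π(i), π(i+1)) is a uniformly random ordered pair of distinct values from {1, …, 282}; by symmetry P[π(i) < π(i+1)] = 1/2.
By linearity: E[X] = 281 · (1/2) = (282 − 1) · (1/2) = 281/2 ≈ 140.5000.

E[X] = 281/2 = 140.5000.


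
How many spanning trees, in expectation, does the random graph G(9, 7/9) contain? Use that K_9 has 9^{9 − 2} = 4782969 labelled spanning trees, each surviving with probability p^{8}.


K_9 has 9^{9 − 2} = 4782969 labelled spanning trees.
For each such spanning tree H, let X_H = 1 if all 8 edges of H are present in G. Then P[X_H = 1] = p^{8} = (7/9)^{8} = 5764801/43046721.
Summing the indicators: E[X] = Σ_H E[X_H] = 4782969 · p^{8} = 4782969 · 5764801/43046721 = 5764801/9.
Numerically: E[X] ≈ 640533.

E[X] = 4782969 · (7/9)^{8} = 5764801/9 ≈ 640533.


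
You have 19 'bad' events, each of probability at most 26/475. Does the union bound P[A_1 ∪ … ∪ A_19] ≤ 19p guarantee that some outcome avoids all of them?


Union bound: P[∪_{i=1}^{19} A_i] ≤ Σ_i P[A_i] ≤ 19·p = 19·(26/475) = 26/25.
Numerically: 26/25 ≈ 1.04000.
Is 26/25 < 1? NO.
Since the bound 26/25 is ≥ 1, the union bound is uninformative here; it does NOT by itself certify existence.

19·p = 26/25 ≈ 1.04000; existence NOT certified by the union bound.


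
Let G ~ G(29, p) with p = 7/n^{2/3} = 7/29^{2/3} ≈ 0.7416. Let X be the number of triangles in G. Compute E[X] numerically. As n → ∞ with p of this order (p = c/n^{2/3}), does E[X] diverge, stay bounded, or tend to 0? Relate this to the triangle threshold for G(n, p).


Number of potential triangles: C(29, 3) = 3654.
Each occurs with probability p³ ≈ (0.7416)³ ≈ 4.078478e-01.
By linearity: E[X] = C(29, 3)·p³ ≈ 3654 · 4.078478e-01 ≈ 1490.2759.
Since α = 2/3 < 1, p = c/n^{2/3} ≫ 1/n is above the triangle threshold p ~ 1/n. Asymptotically E[X] ~ (c³/6)·n^{3(1−α)} = (7³/6)·n^{1} → ∞; triangles are abundant w.h.p.

E[X] ≈ 1490.2759; in regime p = Θ(1/n^{2/3}) E[X] diverges (above the triangle threshold p ~ 1/n).


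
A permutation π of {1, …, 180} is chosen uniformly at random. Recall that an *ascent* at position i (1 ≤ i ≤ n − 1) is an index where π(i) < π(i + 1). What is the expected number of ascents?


Write X = Σ X_I over i = 1, …, 179, with X_I the indicator of one ascent.
There are 179 indicators.
For each fixed i, the pair (π(i), π(i+1)) is a uniformly random ordered pair of distinct values from {1, …, 180}; by symmetry P[π(i) < π(i+1)] = 1/2.
By linearity: E[X] = 179 · (1/2) = (180 − 1) · (1/2) = 179/2 ≈ 89.500.

E[X] = 179/2 = 89.500.


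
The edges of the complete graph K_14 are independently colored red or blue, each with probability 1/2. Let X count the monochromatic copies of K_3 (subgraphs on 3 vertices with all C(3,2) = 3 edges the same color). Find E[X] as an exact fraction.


Let X = Σ_S X_S over the C(14, 3) = 364 subsets S of size 3, where X_S = 1 if the K_3 on S is monochromatic.
For a fixed S, the K_3 on S has C(3, 2) = 3 edges. P[all 3 edges red] = (1/2)^3, and likewise for blue, so P[monochromatic] = 2·(1/2)^3 = 2^{1 − 3} = 1/4.
By linearity of expectation: E[X] = C(14, 3) · 2^{1 − 3} = 364 · 1/4 = 91.
Numerically: E[X] ≈ 91.0000.

E[X] = C(14,3)·2^(1−C(3,2)) = 91 ≈ 91.0000.


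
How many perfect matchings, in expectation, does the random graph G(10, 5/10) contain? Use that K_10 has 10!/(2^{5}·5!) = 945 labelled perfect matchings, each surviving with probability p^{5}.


K_10 has 10!/(2^{5}·5!) = 945 labelled perfect matchings.
For each such perfect matching H, let X_H = 1 if all 5 edges of H are present in G. Then P[X_H = 1] = p^{5} = (1/2)^{5} = 1/32.
Summing the indicators: E[X] = Σ_H E[X_H] = 945 · p^{5} = 945 · 1/32 = 945/32.
Numerically: E[X] ≈ 29.5312.

E[X] = 945 · (1/2)^{5} = 945/32 ≈ 29.5312.


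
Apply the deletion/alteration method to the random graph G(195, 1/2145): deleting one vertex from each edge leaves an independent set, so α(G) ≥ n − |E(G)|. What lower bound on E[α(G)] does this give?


E[|E(G)|] = C(195, 2)·p = 18915 · (1/2145) = 97/11.
E[α(G)] ≥ n − E[|E(G)|] = 195 − 97/11 = 2048/11.
Numerically: ≈ 186.182.
(This is only a lower bound; the true E[α(G)] may be larger.)

E[α(G)] ≥ 2048/11 ≈ 186.182.


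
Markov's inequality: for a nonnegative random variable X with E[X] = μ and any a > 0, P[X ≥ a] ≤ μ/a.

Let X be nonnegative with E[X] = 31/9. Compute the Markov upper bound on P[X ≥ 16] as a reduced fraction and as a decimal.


μ = E[X] = 31/9, a = 16.
Markov: P[X ≥ 16] ≤ μ/a = (31/9)/16 = 31/144.
Numerically: ≈ 0.215278.
(Since a = 16 > μ = 3.444444, the bound 31/144 is < 1 and informative.)

P[X ≥ 16] ≤ 31/144 ≈ 0.215278.


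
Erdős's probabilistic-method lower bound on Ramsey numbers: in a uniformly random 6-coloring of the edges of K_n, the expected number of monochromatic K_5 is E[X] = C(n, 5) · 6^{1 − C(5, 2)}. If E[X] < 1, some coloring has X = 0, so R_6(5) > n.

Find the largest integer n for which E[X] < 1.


We need C(n, 5) · 6^{1 − 10} < 1, i.e. C(n, 5) < 6^{10 − 1} = 10077696.
Check values of n near the boundary:
  n = 62: C(62, 5) = 6471002; 6471002 < 10077696? YES
  n = 63: C(63, 5) = 7028847; 7028847 < 10077696? YES
  n = 64: C(64, 5) = 7624512; 7624512 < 10077696? YES
  n = 65: C(65, 5) = 8259888; 8259888 < 10077696? YES
  n = 66: C(66, 5) = 8936928; 8936928 < 10077696? YES
  n = 67: C(67, 5) = 9657648; 9657648 < 10077696? YES
  n = 68: C(68, 5) = 10424128; 10424128 < 10077696? NO
  n = 69: C(69, 5) = 11238513; 11238513 < 10077696? NO
The largest n with C(n, 5) < 10077696 is n = 67 (where E[X] = 67067/69984 ≈ 0.958319). Hence R_6(5) > 67, i.e. R_6(5) ≥ 68.

Largest n = 67; hence R_6(5) > 67.


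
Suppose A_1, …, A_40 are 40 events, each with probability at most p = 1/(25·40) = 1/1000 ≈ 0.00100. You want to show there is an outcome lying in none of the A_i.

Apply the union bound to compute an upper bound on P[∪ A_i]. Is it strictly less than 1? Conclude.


Union bound: P[∪_{i=1}^{40} A_i] ≤ Σ_i P[A_i] ≤ 40·p = 40·(1/1000) = 1/25.
Numerically: 1/25 ≈ 0.04000.
Is 1/25 < 1? YES.
Since P[∪ A_i] ≤ 1/25 < 1, the complement has P[∩ A_i^c] ≥ 1 − 1/25 = 24/25 > 0, so some outcome avoids every A_i.

40·p = 1/25 ≈ 0.04000; existence CERTIFIED by the union bound.


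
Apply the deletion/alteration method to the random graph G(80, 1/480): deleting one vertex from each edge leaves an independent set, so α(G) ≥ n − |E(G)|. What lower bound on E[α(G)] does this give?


E[|E(G)|] = C(80, 2)·p = 3160 · (1/480) = 79/12.
E[α(G)] ≥ n − E[|E(G)|] = 80 − 79/12 = 881/12.
Numerically: ≈ 73.41667.
(This is only a lower bound; the true E[α(G)] may be larger.)

E[α(G)] ≥ 881/12 ≈ 73.41667.


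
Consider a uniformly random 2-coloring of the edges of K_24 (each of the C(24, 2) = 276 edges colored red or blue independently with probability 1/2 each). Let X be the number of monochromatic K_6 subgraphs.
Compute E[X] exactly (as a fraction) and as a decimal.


Let X = Σ_S X_S over the C(24, 6) = 134596 subsets S of size 6, where X_S = 1 if the K_6 on S is monochromatic.
For a fixed S, the K_6 on S has C(6, 2) = 15 edges. P[all 15 edges red] = (1/2)^15, and likewise for blue, so P[monochromatic] = 2·(1/2)^15 = 2^{1 − 15} = 1/16384.
By linearity of expectation: E[X] = C(24, 6) · 2^{1 − 15} = 134596 · 1/16384 = 33649/4096.
Numerically: E[X] ≈ 8.215088.

E[X] = C(24,6)·2^(1−C(6,2)) = 33649/4096 ≈ 8.215088.


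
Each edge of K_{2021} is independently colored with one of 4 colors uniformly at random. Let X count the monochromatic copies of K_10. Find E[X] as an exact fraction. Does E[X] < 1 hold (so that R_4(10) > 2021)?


E[X] = C(2021, 10) · 4^{1 − 45} = 306347841644770462864800616 · 4^{−44} = 306347841644770462864800616/309485009821345068724781056.
As a reduced fraction: E[X] = 38293480205596307858100077/38685626227668133590597632 ≈ 0.990.
Is E[X] < 1? YES.
Since E[X] < 1, there exists a 4-coloring of K_{2021} with no monochromatic K_10; hence R_4(10) > 2021.

E[X] = 38293480205596307858100077/38685626227668133590597632 ≈ 0.990; E[X] < 1, so R_4(10) > 2021.


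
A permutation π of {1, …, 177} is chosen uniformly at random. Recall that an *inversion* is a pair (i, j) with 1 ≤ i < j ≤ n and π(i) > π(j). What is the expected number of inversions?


Write X = Σ X_I over the C(177, 2) = 15576 pairs i < j, with X_I the indicator of one inversion.
There are 15576 indicators.
For each fixed pair i < j, the values π(i) and π(j) are two distinct elements of {1, …, 177} in uniformly random order; by symmetry P[π(i) > π(j)] = 1/2.
By linearity: E[X] = 15576 · (1/2) = C(177, 2) · (1/2) = 15576/2 = 7788 ≈ 7788.000000.

E[X] = 7788 = 7788.000000.


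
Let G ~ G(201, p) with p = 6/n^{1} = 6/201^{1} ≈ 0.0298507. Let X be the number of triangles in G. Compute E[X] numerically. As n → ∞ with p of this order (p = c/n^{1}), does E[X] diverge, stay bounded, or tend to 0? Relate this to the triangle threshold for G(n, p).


Number of potential triangles: C(201, 3) = 1333300.
Each occurs with probability p³ ≈ (0.0298507)³ ≈ 2.65990165e-05.
By linearity: E[X] = C(201, 3)·p³ ≈ 1333300 · 2.65990165e-05 ≈ 35.464469.
Here α = 1, so p = 6/n is exactly at the triangle threshold p ~ 1/n. Asymptotically E[X] → c³/6 = 6³/6 = 36 ≈ 36.000000, a bounded constant. In this regime the triangle count is asymptotically Poisson(c³/6).

E[X] ≈ 35.464469; in regime p = Θ(1/n^{1}) E[X] stays bounded (at the triangle threshold p ~ 1/n).


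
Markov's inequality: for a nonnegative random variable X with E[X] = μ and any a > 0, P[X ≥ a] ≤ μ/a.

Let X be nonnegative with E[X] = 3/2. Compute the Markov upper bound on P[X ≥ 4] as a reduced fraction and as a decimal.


μ = E[X] = 3/2, a = 4.
Markov: P[X ≥ 4] ≤ μ/a = (3/2)/4 = 3/8.
Numerically: ≈ 0.375000.
(Since a = 4 > μ = 1.500000, the bound 3/8 is < 1 and informative.)

P[X ≥ 4] ≤ 3/8 ≈ 0.375000.


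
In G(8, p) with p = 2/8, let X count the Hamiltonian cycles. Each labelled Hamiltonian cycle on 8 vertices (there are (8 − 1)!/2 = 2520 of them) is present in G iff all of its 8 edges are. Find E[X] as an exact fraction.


K_8 has (8 − 1)!/2 = 2520 labelled Hamiltonian cycles.
For each such Hamiltonian cycle H, let X_H = 1 if all 8 edges of H are present in G. Then P[X_H = 1] = p^{8} = (1/4)^{8} = 1/65536.
By linearity of expectation: E[X] = Σ_H E[X_H] = 2520 · p^{8} = 2520 · 1/65536 = 315/8192.
Numerically: E[X] ≈ 0.0384521.

E[X] = 2520 · (1/4)^{8} = 315/8192 ≈ 0.0384521.


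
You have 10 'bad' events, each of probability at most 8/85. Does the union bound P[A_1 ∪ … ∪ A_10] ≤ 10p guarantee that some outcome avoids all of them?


Union bound: P[∪_{i=1}^{10} A_i] ≤ Σ_i P[A_i] ≤ 10·p = 10·(8/85) = 16/17.
Numerically: 16/17 ≈ 0.94118.
Is 16/17 < 1? YES.
Since P[∪ A_i] ≤ 16/17 < 1, the complement has P[∩ A_i^c] ≥ 1 − 16/17 = 1/17 > 0, so some outcome avoids every A_i.

10·p = 16/17 ≈ 0.94118; existence CERTIFIED by the union bound.


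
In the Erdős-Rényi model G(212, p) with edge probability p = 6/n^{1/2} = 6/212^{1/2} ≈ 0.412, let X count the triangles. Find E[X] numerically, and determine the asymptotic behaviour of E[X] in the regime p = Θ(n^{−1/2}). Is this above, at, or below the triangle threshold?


Number of potential triangles: C(212, 3) = 1565620.
Each occurs with probability p³ ≈ (0.412)³ ≈ 6.99761e-02.
By linearity: E[X] = C(212, 3)·p³ ≈ 1565620 · 6.99761e-02 ≈ 109556.039.
Since α = 1/2 < 1, p = c/n^{1/2} ≫ 1/n is above the triangle threshold p ~ 1/n. Asymptotically E[X] ~ (c³/6)·n^{3(1−α)} = (6³/6)·n^{1.5} → ∞; triangles are abundant w.h.p.

E[X] ≈ 109556.039; in regime p = Θ(1/n^{1/2}) E[X] diverges (above the triangle threshold p ~ 1/n).


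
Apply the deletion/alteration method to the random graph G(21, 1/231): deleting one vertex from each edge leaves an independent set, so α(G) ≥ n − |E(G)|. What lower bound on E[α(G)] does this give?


E[|E(G)|] = C(21, 2)·p = 210 · (1/231) = 10/11.
E[α(G)] ≥ n − E[|E(G)|] = 21 − 10/11 = 221/11.
Numerically: ≈ 20.0909.
(This is only a lower bound; the true E[α(G)] may be larger.)

E[α(G)] ≥ 221/11 ≈ 20.0909.


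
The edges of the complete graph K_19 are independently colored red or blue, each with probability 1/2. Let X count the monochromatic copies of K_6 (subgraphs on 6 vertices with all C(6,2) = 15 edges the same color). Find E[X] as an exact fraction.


Let X = Σ_S X_S over the C(19, 6) = 27132 subsets S of size 6, where X_S = 1 if the K_6 on S is monochromatic.
For a fixed S, the K_6 on S has C(6, 2) = 15 edges. P[all 15 edges red] = (1/2)^15, and likewise for blue, so P[monochromatic] = 2·(1/2)^15 = 2^{1 − 15} = 1/16384.
By linearity: E[X] = C(19, 6) · 2^{1 − 15} = 27132 · 1/16384 = 6783/4096.
Numerically: E[X] ≈ 1.6560.

E[X] = C(19,6)·2^(1−C(6,2)) = 6783/4096 ≈ 1.6560.


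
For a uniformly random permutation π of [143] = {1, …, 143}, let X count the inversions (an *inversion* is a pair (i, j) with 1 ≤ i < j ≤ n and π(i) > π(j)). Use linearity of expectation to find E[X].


Write X = Σ X_I over the C(143, 2) = 10153 pairs i < j, with X_I the indicator of one inversion.
There are 10153 indicators.
For each fixed pair i < j, the values π(i) and π(j) are two distinct elements of {1, …, 143} in uniformly random order; by symmetry P[π(i) > π(j)] = 1/2.
By linearity: E[X] = 10153 · (1/2) = C(143, 2) · (1/2) = 10153/2 = 10153/2 ≈ 5076.500000.

E[X] = 10153/2 = 5076.500000.


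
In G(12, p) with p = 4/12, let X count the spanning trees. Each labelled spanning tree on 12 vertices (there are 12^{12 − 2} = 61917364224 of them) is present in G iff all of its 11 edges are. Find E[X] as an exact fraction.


K_12 has 12^{12 − 2} = 61917364224 labelled spanning trees.
For each such spanning tree H, let X_H = 1 if all 11 edges of H are present in G. Then P[X_H = 1] = p^{11} = (1/3)^{11} = 1/177147.
By linearity of expectation: E[X] = Σ_H E[X_H] = 61917364224 · p^{11} = 61917364224 · 1/177147 = 1048576/3.
Numerically: E[X] ≈ 3.495e+05.

E[X] = 61917364224 · (1/3)^{11} = 1048576/3 ≈ 3.495e+05.


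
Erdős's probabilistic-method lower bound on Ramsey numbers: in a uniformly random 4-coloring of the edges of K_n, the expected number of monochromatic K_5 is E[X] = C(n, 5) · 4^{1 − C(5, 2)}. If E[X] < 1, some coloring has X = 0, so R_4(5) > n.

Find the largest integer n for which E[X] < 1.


We need C(n, 5) · 4^{1 − 10} < 1, i.e. C(n, 5) < 4^{10 − 1} = 262144.
Check values of n near the boundary:
  n = 28: C(28, 5) = 98280; 98280 < 262144? YES
  n = 29: C(29, 5) = 118755; 118755 < 262144? YES
  n = 30: C(30, 5) = 142506; 142506 < 262144? YES
  n = 31: C(31, 5) = 169911; 169911 < 262144? YES
  n = 32: C(32, 5) = 201376; 201376 < 262144? YES
  n = 33: C(33, 5) = 237336; 237336 < 262144? YES
  n = 34: C(34, 5) = 278256; 278256 < 262144? NO
  n = 35: C(35, 5) = 324632; 324632 < 262144? NO
The largest n with C(n, 5) < 262144 is n = 33 (where E[X] = 29667/32768 ≈ 0.905365). Hence R_4(5) > 33, i.e. R_4(5) ≥ 34.

Largest n = 33; hence R_4(5) > 33.


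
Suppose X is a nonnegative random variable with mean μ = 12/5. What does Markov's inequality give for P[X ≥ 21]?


μ = E[X] = 12/5, a = 21.
Markov: P[X ≥ 21] ≤ μ/a = (12/5)/21 = 4/35.
Numerically: ≈ 0.11429.
(Since a = 21 > μ = 2.40000, the bound 4/35 is < 1 and informative.)

P[X ≥ 21] ≤ 4/35 ≈ 0.11429.


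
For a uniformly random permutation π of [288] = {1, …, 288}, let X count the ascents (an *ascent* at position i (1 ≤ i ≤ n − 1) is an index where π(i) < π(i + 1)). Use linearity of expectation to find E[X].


Write X = Σ X_I over i = 1, …, 287, with X_I the indicator of one ascent.
There are 287 indicators.
For each fixed i, the pair (π(i), π(i+1)) is a uniformly random ordered pair of distinct values from {1, …, 288}; by symmetry P[π(i) < π(i+1)] = 1/2.
By linearity: E[X] = 287 · (1/2) = (288 − 1) · (1/2) = 287/2 ≈ 143.5000.

E[X] = 287/2 = 143.5000.


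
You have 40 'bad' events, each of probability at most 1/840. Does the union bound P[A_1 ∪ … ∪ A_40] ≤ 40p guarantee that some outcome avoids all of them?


Union bound: P[∪_{i=1}^{40} A_i] ≤ Σ_i P[A_i] ≤ 40·p = 40·(1/840) = 1/21.
Numerically: 1/21 ≈ 0.0476190.
Is 1/21 < 1? YES.
Since P[∪ A_i] ≤ 1/21 < 1, the complement has P[∩ A_i^c] ≥ 1 − 1/21 = 20/21 > 0, so some outcome avoids every A_i.

40·p = 1/21 ≈ 0.0476190; existence CERTIFIED by the union bound.


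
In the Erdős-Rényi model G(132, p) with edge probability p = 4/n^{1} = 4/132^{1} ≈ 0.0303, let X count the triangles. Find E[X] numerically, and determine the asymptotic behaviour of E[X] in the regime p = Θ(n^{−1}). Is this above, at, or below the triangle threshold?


Number of potential triangles: C(132, 3) = 374660.
Each occurs with probability p³ ≈ (0.0303)³ ≈ 2.782647e-05.
By linearity: E[X] = C(132, 3)·p³ ≈ 374660 · 2.782647e-05 ≈ 10.4255.
Here α = 1, so p = 4/n is exactly at the triangle threshold p ~ 1/n. Asymptotically E[X] → c³/6 = 4³/6 = 32/3 ≈ 10.6667, a bounded constant. In this regime the triangle count is asymptotically Poisson(c³/6).

E[X] ≈ 10.4255; in regime p = Θ(1/n^{1}) E[X] stays bounded (at the triangle threshold p ~ 1/n).


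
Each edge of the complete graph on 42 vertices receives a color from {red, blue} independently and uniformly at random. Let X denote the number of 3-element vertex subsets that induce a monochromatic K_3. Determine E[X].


Let X = Σ_S X_S over the C(42, 3) = 11480 subsets S of size 3, where X_S = 1 if the K_3 on S is monochromatic.
For a fixed S, the K_3 on S has C(3, 2) = 3 edges. P[all 3 edges red] = (1/2)^3, and likewise for blue, so P[monochromatic] = 2·(1/2)^3 = 2^{1 − 3} = 1/4.
By linearity: E[X] = C(42, 3) · 2^{1 − 3} = 11480 · 1/4 = 2870.
Numerically: E[X] ≈ 2870.0000.

E[X] = C(42,3)·2^(1−C(3,2)) = 2870 ≈ 2870.0000.


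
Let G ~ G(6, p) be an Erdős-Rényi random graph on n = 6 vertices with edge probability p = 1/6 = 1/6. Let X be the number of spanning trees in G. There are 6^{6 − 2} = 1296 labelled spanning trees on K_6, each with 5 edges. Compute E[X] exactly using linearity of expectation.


K_6 has 6^{6 − 2} = 1296 labelled spanning trees.
For each such spanning tree H, let X_H = 1 if all 5 edges of H are present in G. Then P[X_H = 1] = p^{5} = (1/6)^{5} = 1/7776.
By linearity of expectation: E[X] = Σ_H E[X_H] = 1296 · p^{5} = 1296 · 1/7776 = 1/6.
Numerically: E[X] ≈ 0.16667.

E[X] = 1296 · (1/6)^{5} = 1/6 ≈ 0.16667.


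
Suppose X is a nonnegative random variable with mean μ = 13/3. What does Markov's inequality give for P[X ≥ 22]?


μ = E[X] = 13/3, a = 22.
Markov: P[X ≥ 22] ≤ μ/a = (13/3)/22 = 13/66.
Numerically: ≈ 0.19697.
(Since a = 22 > μ = 4.33333, the bound 13/66 is < 1 and informative.)

P[X ≥ 22] ≤ 13/66 ≈ 0.19697.


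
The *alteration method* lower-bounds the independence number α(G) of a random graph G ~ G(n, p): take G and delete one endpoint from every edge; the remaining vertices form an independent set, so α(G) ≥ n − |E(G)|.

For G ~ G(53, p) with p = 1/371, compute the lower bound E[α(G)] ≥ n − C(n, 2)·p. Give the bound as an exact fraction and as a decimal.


E[|E(G)|] = C(53, 2)·p = 1378 · (1/371) = 26/7.
E[α(G)] ≥ n − E[|E(G)|] = 53 − 26/7 = 345/7.
Numerically: ≈ 49.285714.
(This is only a lower bound; the true E[α(G)] may be larger.)

E[α(G)] ≥ 345/7 ≈ 49.285714.


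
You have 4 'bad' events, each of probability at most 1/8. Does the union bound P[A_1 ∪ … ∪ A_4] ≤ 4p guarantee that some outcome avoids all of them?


Union bound: P[∪_{i=1}^{4} A_i] ≤ Σ_i P[A_i] ≤ 4·p = 4·(1/8) = 1/2.
Numerically: 1/2 ≈ 0.5000.
Is 1/2 < 1? YES.
Since P[∪ A_i] ≤ 1/2 < 1, the complement has P[∩ A_i^c] ≥ 1 − 1/2 = 1/2 > 0, so some outcome avoids every A_i.

4·p = 1/2 ≈ 0.5000; existence CERTIFIED by the union bound.


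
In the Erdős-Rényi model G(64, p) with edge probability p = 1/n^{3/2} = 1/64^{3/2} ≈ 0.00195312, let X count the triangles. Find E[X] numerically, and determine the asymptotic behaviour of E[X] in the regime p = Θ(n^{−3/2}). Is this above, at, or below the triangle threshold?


Number of potential triangles: C(64, 3) = 41664.
Each occurs with probability p³ ≈ (0.00195312)³ ≈ 7.45058060e-09.
By linearity: E[X] = C(64, 3)·p³ ≈ 41664 · 7.45058060e-09 ≈ 0.000310.
Since α = 3/2 > 1, p = c/n^{3/2} = o(1/n) is below the triangle threshold p ~ 1/n. Asymptotically E[X] ~ (c³/6)·n^{3(1−α)} = (1³/6)·n^{-1.5} → 0, so by Markov's inequality G has no triangles w.h.p.

E[X] ≈ 0.000310; in regime p = Θ(1/n^{3/2}) E[X] tends to 0 (below the triangle threshold p ~ 1/n).


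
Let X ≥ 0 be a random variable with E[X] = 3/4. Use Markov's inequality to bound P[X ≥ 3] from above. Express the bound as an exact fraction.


μ = E[X] = 3/4, a = 3.
Markov: P[X ≥ 3] ≤ μ/a = (3/4)/3 = 1/4.
Numerically: ≈ 0.25000.
(Since a = 3 > μ = 0.75000, the bound 1/4 is < 1 and informative.)

P[X ≥ 3] ≤ 1/4 ≈ 0.25000.


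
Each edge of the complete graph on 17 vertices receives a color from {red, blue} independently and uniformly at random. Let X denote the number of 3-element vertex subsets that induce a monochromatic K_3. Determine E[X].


Let X = Σ_S X_S over the C(17, 3) = 680 subsets S of size 3, where X_S = 1 if the K_3 on S is monochromatic.
For a fixed S, the K_3 on S has C(3, 2) = 3 edges. P[all 3 edges red] = (1/2)^3, and likewise for blue, so P[monochromatic] = 2·(1/2)^3 = 2^{1 − 3} = 1/4.
Summing: E[X] = C(17, 3) · 2^{1 − 3} = 680 · 1/4 = 170.
Numerically: E[X] ≈ 170.0000.

E[X] = C(17,3)·2^(1−C(3,2)) = 170 ≈ 170.0000.


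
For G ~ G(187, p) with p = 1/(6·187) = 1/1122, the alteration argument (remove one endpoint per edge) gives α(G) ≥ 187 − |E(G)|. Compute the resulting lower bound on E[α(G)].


E[|E(G)|] = C(187, 2)·p = 17391 · (1/1122) = 31/2.
E[α(G)] ≥ n − E[|E(G)|] = 187 − 31/2 = 343/2.
Numerically: ≈ 171.5000.
(This is only a lower bound; the true E[α(G)] may be larger.)

E[α(G)] ≥ 343/2 ≈ 171.5000.


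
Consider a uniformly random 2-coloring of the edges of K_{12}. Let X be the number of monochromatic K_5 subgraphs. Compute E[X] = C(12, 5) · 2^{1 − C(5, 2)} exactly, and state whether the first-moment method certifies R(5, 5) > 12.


E[X] = C(12, 5) · 2^{1 − 10} = 792 · 2^{−9} = 792/512.
As a reduced fraction: E[X] = 99/64 ≈ 1.546875.
Is E[X] < 1? NO.
Since E[X] ≥ 1, the first-moment bound is inconclusive at n = 12; it does NOT by itself certify R(5, 5) > 12.

E[X] = 99/64 ≈ 1.546875; E[X] ≥ 1; first-moment method inconclusive here.


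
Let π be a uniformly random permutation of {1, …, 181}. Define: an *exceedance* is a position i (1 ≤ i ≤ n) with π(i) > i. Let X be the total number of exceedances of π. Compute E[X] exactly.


Write X = Σ_{i=1}^{181} X_i, where X_i = 1_{π(i) > i}.
For each fixed i, π(i) is uniform over {1, …, 181} (marginal of a uniform permutation), so P[π(i) > i] = (n − i)/n. Summing: Σ_{i=1}^{181} (n − i)/n = (0 + 1 + … + 180)/181 = 181(181 − 1)/(2·181) = (181 − 1)/2.
Hence E[X] = Σ_{i=1}^{181} (181 − i)/181 = 90 ≈ 90.00000.

E[X] = 90 = 90.00000.


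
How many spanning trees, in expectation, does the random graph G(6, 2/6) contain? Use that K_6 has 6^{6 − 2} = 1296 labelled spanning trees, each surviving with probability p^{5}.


K_6 has 6^{6 − 2} = 1296 labelled spanning trees.
For each such spanning tree H, let X_H = 1 if all 5 edges of H are present in G. Then P[X_H = 1] = p^{5} = (1/3)^{5} = 1/243.
By linearity: E[X] = Σ_H E[X_H] = 1296 · p^{5} = 1296 · 1/243 = 16/3.
Numerically: E[X] ≈ 5.333.

E[X] = 1296 · (1/3)^{5} = 16/3 ≈ 5.333.


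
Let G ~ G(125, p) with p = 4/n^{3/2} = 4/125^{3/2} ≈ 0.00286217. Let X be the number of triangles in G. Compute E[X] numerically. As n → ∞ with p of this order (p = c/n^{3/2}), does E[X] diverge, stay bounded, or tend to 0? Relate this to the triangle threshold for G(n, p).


Number of potential triangles: C(125, 3) = 317750.
Each occurs with probability p³ ≈ (0.00286217)³ ≈ 2.34468722e-08.
By linearity: E[X] = C(125, 3)·p³ ≈ 317750 · 2.34468722e-08 ≈ 0.007450.
Since α = 3/2 > 1, p = c/n^{3/2} = o(1/n) is below the triangle threshold p ~ 1/n. Asymptotically E[X] ~ (c³/6)·n^{3(1−α)} = (4³/6)·n^{-1.5} → 0, so by Markov's inequality G has no triangles w.h.p.

E[X] ≈ 0.007450; in regime p = Θ(1/n^{3/2}) E[X] tends to 0 (below the triangle threshold p ~ 1/n).


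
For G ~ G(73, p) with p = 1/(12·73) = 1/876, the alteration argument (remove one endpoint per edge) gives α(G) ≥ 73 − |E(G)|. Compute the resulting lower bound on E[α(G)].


E[|E(G)|] = C(73, 2)·p = 2628 · (1/876) = 3.
E[α(G)] ≥ n − E[|E(G)|] = 73 − 3 = 70.
Numerically: ≈ 70.0000.
(This is only a lower bound; the true E[α(G)] may be larger.)

E[α(G)] ≥ 70 ≈ 70.0000.


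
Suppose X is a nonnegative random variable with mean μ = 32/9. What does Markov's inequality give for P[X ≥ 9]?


μ = E[X] = 32/9, a = 9.
Markov: P[X ≥ 9] ≤ μ/a = (32/9)/9 = 32/81.
Numerically: ≈ 0.39506.
(Since a = 9 > μ = 3.55556, the bound 32/81 is < 1 and informative.)

P[X ≥ 9] ≤ 32/81 ≈ 0.39506.


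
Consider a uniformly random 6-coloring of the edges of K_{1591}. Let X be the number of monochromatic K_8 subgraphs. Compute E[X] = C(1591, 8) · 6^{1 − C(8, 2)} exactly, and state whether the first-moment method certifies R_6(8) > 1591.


E[X] = C(1591, 8) · 6^{1 − 28} = 1000427749141189953870 · 6^{−27} = 1000427749141189953870/1023490369077469249536.
As a reduced fraction: E[X] = 55579319396732775215/56860576059859402752 ≈ 0.977.
Is E[X] < 1? YES.
Since E[X] < 1, there exists a 6-coloring of K_{1591} with no monochromatic K_8; hence R_6(8) > 1591.

E[X] = 55579319396732775215/56860576059859402752 ≈ 0.977; E[X] < 1, so R_6(8) > 1591.


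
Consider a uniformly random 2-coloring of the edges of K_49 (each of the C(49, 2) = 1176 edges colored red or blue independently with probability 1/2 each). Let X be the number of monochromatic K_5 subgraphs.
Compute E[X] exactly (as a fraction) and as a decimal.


Let X = Σ_S X_S over the C(49, 5) = 1906884 subsets S of size 5, where X_S = 1 if the K_5 on S is monochromatic.
For a fixed S, the K_5 on S has C(5, 2) = 10 edges. P[all 10 edges red] = (1/2)^10, and likewise for blue, so P[monochromatic] = 2·(1/2)^10 = 2^{1 − 10} = 1/512.
By linearity of expectation: E[X] = C(49, 5) · 2^{1 − 10} = 1906884 · 1/512 = 476721/128.
Numerically: E[X] ≈ 3724.382812.

E[X] = C(49,5)·2^(1−C(5,2)) = 476721/128 ≈ 3724.382812.


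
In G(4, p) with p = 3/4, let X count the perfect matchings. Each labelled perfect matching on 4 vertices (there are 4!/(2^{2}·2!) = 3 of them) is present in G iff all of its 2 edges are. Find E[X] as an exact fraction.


K_4 has 4!/(2^{2}·2!) = 3 labelled perfect matchings.
For each such perfect matching H, let X_H = 1 if all 2 edges of H are present in G. Then P[X_H = 1] = p^{2} = (3/4)^{2} = 9/16.
By linearity: E[X] = Σ_H E[X_H] = 3 · p^{2} = 3 · 9/16 = 27/16.
Numerically: E[X] ≈ 1.6875.

E[X] = 3 · (3/4)^{2} = 27/16 ≈ 1.6875.


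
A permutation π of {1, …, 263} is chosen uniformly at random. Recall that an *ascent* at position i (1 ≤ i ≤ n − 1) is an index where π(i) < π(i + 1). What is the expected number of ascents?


Write X = Σ X_I over i = 1, …, 262, with X_I the indicator of one ascent.
There are 262 indicators.
For each fixed i, the pair (π(i), π(i+1)) is a uniformly random ordered pair of distinct values from {1, …, 263}; by symmetry P[π(i) < π(i+1)] = 1/2.
By linearity: E[X] = 262 · (1/2) = (263 − 1) · (1/2) = 131 ≈ 131.000.

E[X] = 131 = 131.000.


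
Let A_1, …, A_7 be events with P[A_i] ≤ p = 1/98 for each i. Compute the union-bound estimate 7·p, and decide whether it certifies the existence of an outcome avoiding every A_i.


Union bound: P[∪_{i=1}^{7} A_i] ≤ Σ_i P[A_i] ≤ 7·p = 7·(1/98) = 1/14.
Numerically: 1/14 ≈ 0.071429.
Is 1/14 < 1? YES.
Since P[∪ A_i] ≤ 1/14 < 1, the complement has P[∩ A_i^c] ≥ 1 − 1/14 = 13/14 > 0, so some outcome avoids every A_i.

7·p = 1/14 ≈ 0.071429; existence CERTIFIED by the union bound.


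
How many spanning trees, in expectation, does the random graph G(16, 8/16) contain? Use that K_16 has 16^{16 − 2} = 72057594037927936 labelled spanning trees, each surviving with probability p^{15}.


K_16 has 16^{16 − 2} = 72057594037927936 labelled spanning trees.
For each such spanning tree H, let X_H = 1 if all 15 edges of H are present in G. Then P[X_H = 1] = p^{15} = (1/2)^{15} = 1/32768.
By linearity: E[X] = Σ_H E[X_H] = 72057594037927936 · p^{15} = 72057594037927936 · 1/32768 = 2199023255552.
Numerically: E[X] ≈ 2.199e+12.

E[X] = 72057594037927936 · (1/2)^{15} = 2199023255552 ≈ 2.199e+12.


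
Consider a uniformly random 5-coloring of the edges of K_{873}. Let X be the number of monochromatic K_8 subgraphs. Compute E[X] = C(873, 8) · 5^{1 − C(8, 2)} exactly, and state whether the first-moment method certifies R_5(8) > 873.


E[X] = C(873, 8) · 5^{1 − 28} = 8102594482562031309 · 5^{−27} = 8102594482562031309/7450580596923828125.
As a reduced fraction: E[X] = 8102594482562031309/7450580596923828125 ≈ 1.08751.
Is E[X] < 1? NO.
Since E[X] ≥ 1, the first-moment bound is inconclusive at n = 873; it does NOT by itself certify R_5(8) > 873.

E[X] = 8102594482562031309/7450580596923828125 ≈ 1.08751; E[X] ≥ 1; first-moment method inconclusive here.


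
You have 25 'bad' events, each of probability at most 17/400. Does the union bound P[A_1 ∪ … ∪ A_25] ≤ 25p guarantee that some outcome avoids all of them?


Union bound: P[∪_{i=1}^{25} A_i] ≤ Σ_i P[A_i] ≤ 25·p = 25·(17/400) = 17/16.
Numerically: 17/16 ≈ 1.0625000.
Is 17/16 < 1? NO.
Since the bound 17/16 is ≥ 1, the union bound is uninformative here; it does NOT by itself certify existence.

25·p = 17/16 ≈ 1.0625000; existence NOT certified by the union bound.


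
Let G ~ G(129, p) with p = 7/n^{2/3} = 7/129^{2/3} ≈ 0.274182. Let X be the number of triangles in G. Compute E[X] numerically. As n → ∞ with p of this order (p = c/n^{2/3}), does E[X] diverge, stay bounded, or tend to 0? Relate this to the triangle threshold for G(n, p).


Number of potential triangles: C(129, 3) = 349504.
Each occurs with probability p³ ≈ (0.274182)³ ≈ 2.06117421e-02.
By linearity: E[X] = C(129, 3)·p³ ≈ 349504 · 2.06117421e-02 ≈ 7203.886305.
Since α = 2/3 < 1, p = c/n^{2/3} ≫ 1/n is above the triangle threshold p ~ 1/n. Asymptotically E[X] ~ (c³/6)·n^{3(1−α)} = (7³/6)·n^{1} → ∞; triangles are abundant w.h.p.

E[X] ≈ 7203.886305; in regime p = Θ(1/n^{2/3}) E[X] diverges (above the triangle threshold p ~ 1/n).


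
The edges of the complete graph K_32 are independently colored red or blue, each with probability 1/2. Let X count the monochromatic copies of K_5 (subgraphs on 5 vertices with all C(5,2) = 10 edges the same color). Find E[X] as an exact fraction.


Let X = Σ_S X_S over the C(32, 5) = 201376 subsets S of size 5, where X_S = 1 if the K_5 on S is monochromatic.
For a fixed S, the K_5 on S has C(5, 2) = 10 edges. P[all 10 edges red] = (1/2)^10, and likewise for blue, so P[monochromatic] = 2·(1/2)^10 = 2^{1 − 10} = 1/512.
Summing: E[X] = C(32, 5) · 2^{1 − 10} = 201376 · 1/512 = 6293/16.
Numerically: E[X] ≈ 393.312.

E[X] = C(32,5)·2^(1−C(5,2)) = 6293/16 ≈ 393.312.


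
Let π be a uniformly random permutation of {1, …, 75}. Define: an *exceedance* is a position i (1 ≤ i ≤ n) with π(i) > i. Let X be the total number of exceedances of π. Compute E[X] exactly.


Write X = Σ_{i=1}^{75} X_i, where X_i = 1_{π(i) > i}.
For each fixed i, π(i) is uniform over {1, …, 75} (marginal of a uniform permutation), so P[π(i) > i] = (n − i)/n. Summing: Σ_{i=1}^{75} (n − i)/n = (0 + 1 + … + 74)/75 = 75(75 − 1)/(2·75) = (75 − 1)/2.
Hence E[X] = Σ_{i=1}^{75} (75 − i)/75 = 37 ≈ 37.0000.

E[X] = 37 = 37.0000.


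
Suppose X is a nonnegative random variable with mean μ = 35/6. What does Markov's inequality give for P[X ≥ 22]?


μ = E[X] = 35/6, a = 22.
Markov: P[X ≥ 22] ≤ μ/a = (35/6)/22 = 35/132.
Numerically: ≈ 0.2652.
(Since a = 22 > μ = 5.8333, the bound 35/132 is < 1 and informative.)

P[X ≥ 22] ≤ 35/132 ≈ 0.2652.


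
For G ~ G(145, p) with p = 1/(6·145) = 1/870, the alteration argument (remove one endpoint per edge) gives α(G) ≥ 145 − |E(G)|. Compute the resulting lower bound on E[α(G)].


E[|E(G)|] = C(145, 2)·p = 10440 · (1/870) = 12.
E[α(G)] ≥ n − E[|E(G)|] = 145 − 12 = 133.
Numerically: ≈ 133.0000.
(This is only a lower bound; the true E[α(G)] may be larger.)

E[α(G)] ≥ 133 ≈ 133.0000.


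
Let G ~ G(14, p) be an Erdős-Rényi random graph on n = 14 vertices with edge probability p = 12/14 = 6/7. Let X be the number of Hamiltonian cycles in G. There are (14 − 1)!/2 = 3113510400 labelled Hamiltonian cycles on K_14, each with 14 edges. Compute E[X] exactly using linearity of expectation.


K_14 has (14 − 1)!/2 = 3113510400 labelled Hamiltonian cycles.
For each such Hamiltonian cycle H, let X_H = 1 if all 14 edges of H are present in G. Then P[X_H = 1] = p^{14} = (6/7)^{14} = 78364164096/678223072849.
By linearity: E[X] = Σ_H E[X_H] = 3113510400 · p^{14} = 3113510400 · 78364164096/678223072849 = 34855377128600371200/96889010407.
Numerically: E[X] ≈ 3.5975e+08.

E[X] = 3113510400 · (6/7)^{14} = 34855377128600371200/96889010407 ≈ 3.5975e+08.


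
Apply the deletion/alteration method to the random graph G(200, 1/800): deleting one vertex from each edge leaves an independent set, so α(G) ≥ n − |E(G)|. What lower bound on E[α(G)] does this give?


E[|E(G)|] = C(200, 2)·p = 19900 · (1/800) = 199/8.
E[α(G)] ≥ n − E[|E(G)|] = 200 − 199/8 = 1401/8.
Numerically: ≈ 175.125.
(This is only a lower bound; the true E[α(G)] may be larger.)

E[α(G)] ≥ 1401/8 ≈ 175.125.


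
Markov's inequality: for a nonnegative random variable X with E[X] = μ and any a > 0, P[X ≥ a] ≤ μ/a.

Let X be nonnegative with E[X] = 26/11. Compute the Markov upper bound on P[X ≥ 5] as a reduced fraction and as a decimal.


μ = E[X] = 26/11, a = 5.
Markov: P[X ≥ 5] ≤ μ/a = (26/11)/5 = 26/55.
Numerically: ≈ 0.4727.
(Since a = 5 > μ = 2.3636, the bound 26/55 is < 1 and informative.)

P[X ≥ 5] ≤ 26/55 ≈ 0.4727.


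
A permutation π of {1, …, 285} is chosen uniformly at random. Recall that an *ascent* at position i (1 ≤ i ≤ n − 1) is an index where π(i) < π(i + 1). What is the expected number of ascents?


Write X = Σ X_I over i = 1, …, 284, with X_I the indicator of one ascent.
There are 284 indicators.
For each fixed i, the pair (π(i), π(i+1)) is a uniformly random ordered pair of distinct values from {1, …, 285}; by symmetry P[π(i) < π(i+1)] = 1/2.
By linearity: E[X] = 284 · (1/2) = (285 − 1) · (1/2) = 142 ≈ 142.000.

E[X] = 142 = 142.000.


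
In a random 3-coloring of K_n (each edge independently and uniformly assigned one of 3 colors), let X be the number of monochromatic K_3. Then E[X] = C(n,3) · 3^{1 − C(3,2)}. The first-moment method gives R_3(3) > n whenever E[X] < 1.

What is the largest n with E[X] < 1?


We need C(n, 3) · 3^{1 − 3} < 1, i.e. C(n, 3) < 3^{3 − 1} = 9.
Check values of n near the boundary:
  n = 3: C(3, 3) = 1; 1 < 9? YES
  n = 4: C(4, 3) = 4; 4 < 9? YES
  n = 5: C(5, 3) = 10; 10 < 9? NO
The largest n with C(n, 3) < 9 is n = 4 (where E[X] = 4/9 ≈ 0.4444). Hence R_3(3) > 4, i.e. R_3(3) ≥ 5.

Largest n = 4; hence R_3(3) > 4.


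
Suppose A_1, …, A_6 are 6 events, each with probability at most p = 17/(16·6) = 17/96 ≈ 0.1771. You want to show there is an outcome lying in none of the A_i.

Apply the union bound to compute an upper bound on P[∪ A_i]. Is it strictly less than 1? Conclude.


Union bound: P[∪_{i=1}^{6} A_i] ≤ Σ_i P[A_i] ≤ 6·p = 6·(17/96) = 17/16.
Numerically: 17/16 ≈ 1.0625.
Is 17/16 < 1? NO.
Since the bound 17/16 is ≥ 1, the union bound is uninformative here; it does NOT by itself certify existence.

6·p = 17/16 ≈ 1.0625; existence NOT certified by the union bound.


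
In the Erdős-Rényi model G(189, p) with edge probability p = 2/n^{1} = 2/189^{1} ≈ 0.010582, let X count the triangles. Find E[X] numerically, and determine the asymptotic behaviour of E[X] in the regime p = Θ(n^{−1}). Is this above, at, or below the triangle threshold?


Number of potential triangles: C(189, 3) = 1107414.
Each occurs with probability p³ ≈ (0.010582)³ ≈ 1.1849624e-06.
By linearity: E[X] = C(189, 3)·p³ ≈ 1107414 · 1.1849624e-06 ≈ 1.31224.
Here α = 1, so p = 2/n is exactly at the triangle threshold p ~ 1/n. Asymptotically E[X] → c³/6 = 2³/6 = 4/3 ≈ 1.33333, a bounded constant. In this regime the triangle count is asymptotically Poisson(c³/6).

E[X] ≈ 1.31224; in regime p = Θ(1/n^{1}) E[X] stays bounded (at the triangle threshold p ~ 1/n).
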